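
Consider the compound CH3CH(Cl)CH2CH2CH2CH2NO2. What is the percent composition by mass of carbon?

Element totals:
  C: 6
  H: 12
  Cl: 1
  N: 1
  O: 2
Molecular formula: C6H12ClNO2.
Molar mass = 165.617 g/mol.
Mass from C: 6 × 12.011 = 72.066 g/mol.
%C = 72.066 / 165.617 × 100 = 43.51%.

43.51%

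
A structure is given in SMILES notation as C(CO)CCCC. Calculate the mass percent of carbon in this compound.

Atom tally by fragment:
  HOCH2CH2 → C:2 H:5 O:1
  CH2 → C:1 H:2
  CH2 → C:1 H:2
  CH2 → C:1 H:2
  CH3 → C:1 H:3
Element totals:
  C: 6
  H: 14
  O: 1
Molecular formula: C6H14O.
Molar mass = 102.177 g/mol.
Mass from C: 6 × 12.011 = 72.066 g/mol.
%C = 72.066 / 102.177 × 100 = 70.53%.

70.53%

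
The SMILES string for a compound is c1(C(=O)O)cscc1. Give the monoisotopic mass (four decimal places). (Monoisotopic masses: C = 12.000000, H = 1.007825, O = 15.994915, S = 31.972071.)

Atom tally by fragment:
  thiophene ring core → C:4 H:4 S:1
  (− 1 ring H displaced by substituents)
  + COOH → C:1 H:1 O:2
Element totals:
  C: 5
  H: 4
  O: 2
  S: 1
Molecular formula: C5H4O2S.
  M = 5(12.0) + 4(1.007825) + 2(15.994915) + 31.972071
    = 60.000000 + 4.031300 + 31.989830 + 31.972071 = 127.993201

127.9932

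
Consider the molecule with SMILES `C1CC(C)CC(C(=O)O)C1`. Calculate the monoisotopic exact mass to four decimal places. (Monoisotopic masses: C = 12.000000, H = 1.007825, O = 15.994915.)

Atom tally by fragment:
  cyclohexane ring core → C:6 H:12
  (− 2 ring H displaced by substituents)
  + CH3 → C:1 H:3
  + COOH → C:1 H:1 O:2
Element totals:
  C: 8
  H: 14
  O: 2
Molecular formula: C8H14O2.
  M = 8(12.0) + 14(1.007825) + 2(15.994915)
    = 96.000000 + 14.109550 + 31.989830 = 142.099380

142.0994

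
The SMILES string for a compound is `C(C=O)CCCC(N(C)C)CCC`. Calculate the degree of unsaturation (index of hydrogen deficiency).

1

Atom tally by fragment:
  OHCCH2 → C:2 H:3 O:1
  CH2 → C:1 H:2
  CH2 → C:1 H:2
  CH2 → C:1 H:2
  CH(N(CH3)2) → C:3 H:7 N:1
  CH2 → C:1 H:2
  CH2 → C:1 H:2
  CH3 → C:1 H:3
Element totals:
  C: 11
  H: 23
  N: 1
  O: 1
Molecular formula: C11H23NO.
DoU = (2C + 2 + N − H − X) / 2 = (2·11 + 2 + 1 − 23 − 0) / 2 = 1.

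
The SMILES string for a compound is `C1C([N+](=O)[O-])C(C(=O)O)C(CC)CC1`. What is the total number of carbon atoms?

Atom tally by fragment:
  cyclohexane ring core → C:6 H:12
  (− 3 ring H displaced by substituents)
  + NO2 → N:1 O:2
  + COOH → C:1 H:1 O:2
  + C2H5 → C:2 H:5
Element totals:
  C: 9
  H: 15
  N: 1
  O: 4

9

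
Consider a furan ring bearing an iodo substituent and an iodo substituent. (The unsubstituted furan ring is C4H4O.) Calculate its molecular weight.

Atom tally by fragment:
  furan ring core → C:4 H:4 O:1
  (− 2 ring H displaced by substituents)
  + I → I:1
  + I → I:1
Element totals:
  C: 4
  H: 2
  I: 2
  O: 1
Molecular formula: C4H2I2O.
  M = 4(12.011) + 2(1.008) + 2(126.904) + 15.999
    = 48.044 + 2.016 + 253.808 + 15.999 = 319.867

319.87 g/mol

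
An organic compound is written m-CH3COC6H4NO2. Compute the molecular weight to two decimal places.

165.15 g/mol

Atom tally by fragment:
  benzene ring core → C:6 H:6
  (− 2 ring H displaced by substituents)
  + COCH3 → C:2 H:3 O:1
  + NO2 → N:1 O:2
Element totals:
  C: 8
  H: 7
  N: 1
  O: 3
Molecular formula: C8H7NO3.
  M = 8(12.011) + 7(1.008) + 14.007 + 3(15.999)
    = 96.088 + 7.056 + 14.007 + 47.997 = 165.148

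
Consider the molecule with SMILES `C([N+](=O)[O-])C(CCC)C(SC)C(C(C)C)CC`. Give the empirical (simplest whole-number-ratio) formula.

C13H27NO2S

Atom tally by fragment:
  O2NCH2 → C:1 H:2 N:1 O:2
  CH(CH2CH2CH3) → C:4 H:8
  CH(SCH3) → C:2 H:4 S:1
  CH(CH(CH3)2) → C:4 H:8
  CH2 → C:1 H:2
  CH3 → C:1 H:3
Element totals:
  C: 13
  H: 27
  N: 1
  O: 2
  S: 1
Molecular formula: C13H27NO2S.
gcd of subscripts (13, 27, 1, 2, 1) = 1, so the empirical formula equals the molecular formula.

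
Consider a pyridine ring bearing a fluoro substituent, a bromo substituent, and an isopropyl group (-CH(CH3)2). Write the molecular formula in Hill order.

Atom tally by fragment:
  pyridine ring core → C:5 H:5 N:1
  (− 3 ring H displaced by substituents)
  + F → F:1
  + Br → Br:1
  + CH(CH3)2 → C:3 H:7
Element totals:
  C: 8
  H: 9
  Br: 1
  F: 1
  N: 1

C8H9BrFN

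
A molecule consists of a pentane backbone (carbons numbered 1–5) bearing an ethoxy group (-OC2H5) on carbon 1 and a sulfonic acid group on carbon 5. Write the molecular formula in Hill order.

C7H16O4S

Atom tally by fragment:
  C2H5OCH2 → C:3 H:7 O:1
  CH2 → C:1 H:2
  CH2 → C:1 H:2
  CH2 → C:1 H:2
  CH2SO3H → C:1 H:3 S:1 O:3
Element totals:
  C: 7
  H: 16
  O: 4
  S: 1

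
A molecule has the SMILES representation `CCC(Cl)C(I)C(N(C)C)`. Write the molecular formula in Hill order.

Atom tally by fragment:
  CH3 → C:1 H:3
  CH2 → C:1 H:2
  CH(Cl) → C:1 H:1 Cl:1
  CH(I) → C:1 H:1 I:1
  CH2N(CH3)2 → C:3 H:8 N:1
Element totals:
  C: 7
  H: 15
  Cl: 1
  I: 1
  N: 1

C7H15ClIN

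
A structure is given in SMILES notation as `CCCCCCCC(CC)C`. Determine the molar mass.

156.31 g/mol

Atom tally by fragment:
  CH3 → C:1 H:3
  CH2 → C:1 H:2
  CH2 → C:1 H:2
  CH2 → C:1 H:2
  CH2 → C:1 H:2
  CH2 → C:1 H:2
  CH2 → C:1 H:2
  CH(C2H5) → C:3 H:6
  CH3 → C:1 H:3
Element totals:
  C: 11
  H: 24
Molecular formula: C11H24.
  M = 11(12.011) + 24(1.008)
    = 132.121 + 24.192 = 156.313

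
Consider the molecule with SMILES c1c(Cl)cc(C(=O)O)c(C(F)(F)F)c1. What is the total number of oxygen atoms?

2

Atom tally by fragment:
  benzene ring core → C:6 H:6
  (− 3 ring H displaced by substituents)
  + Cl → Cl:1
  + COOH → C:1 H:1 O:2
  + CF3 → C:1 F:3
Element totals:
  C: 8
  H: 4
  Cl: 1
  F: 3
  O: 2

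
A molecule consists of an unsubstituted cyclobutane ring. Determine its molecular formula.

Atom tally by fragment:
  cyclobutane ring core → C:4 H:8
Element totals:
  C: 4
  H: 8

C4H8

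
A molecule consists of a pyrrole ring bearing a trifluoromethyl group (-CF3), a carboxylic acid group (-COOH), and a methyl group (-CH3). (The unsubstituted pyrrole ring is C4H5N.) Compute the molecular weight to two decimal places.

Atom tally by fragment:
  pyrrole ring core → C:4 H:5 N:1
  (− 3 ring H displaced by substituents)
  + CF3 → C:1 F:3
  + COOH → C:1 H:1 O:2
  + CH3 → C:1 H:3
Element totals:
  C: 7
  H: 6
  F: 3
  N: 1
  O: 2
Molecular formula: C7H6F3NO2.
  M = 7(12.011) + 6(1.008) + 3(18.998) + 14.007 + 2(15.999)
    = 84.077 + 6.048 + 56.994 + 14.007 + 31.998 = 193.124

193.12 g/mol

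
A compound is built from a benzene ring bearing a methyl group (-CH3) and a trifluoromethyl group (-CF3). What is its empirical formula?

C8H7F3

Atom tally by fragment:
  benzene ring core → C:6 H:6
  (− 2 ring H displaced by substituents)
  + CH3 → C:1 H:3
  + CF3 → C:1 F:3
Element totals:
  C: 8
  H: 7
  F: 3
Molecular formula: C8H7F3.
gcd of subscripts (8, 3, 7) = 1, so the empirical formula equals the molecular formula.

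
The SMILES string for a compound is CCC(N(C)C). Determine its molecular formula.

Atom tally by fragment:
  CH3 → C:1 H:3
  CH2 → C:1 H:2
  CH2N(CH3)2 → C:3 H:8 N:1
Element totals:
  C: 5
  H: 13
  N: 1

C5H13N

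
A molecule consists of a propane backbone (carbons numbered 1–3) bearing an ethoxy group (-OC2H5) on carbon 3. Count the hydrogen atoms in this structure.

12

Atom tally by fragment:
  CH3 → C:1 H:3
  CH2 → C:1 H:2
  CH2OC2H5 → C:3 H:7 O:1
Element totals:
  C: 5
  H: 12
  O: 1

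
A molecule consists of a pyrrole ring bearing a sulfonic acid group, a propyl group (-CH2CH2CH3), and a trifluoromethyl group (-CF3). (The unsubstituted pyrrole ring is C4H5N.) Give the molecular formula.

C8H10F3NO3S

Atom tally by fragment:
  pyrrole ring core → C:4 H:5 N:1
  (− 3 ring H displaced by substituents)
  + SO3H → S:1 O:3 H:1
  + CH2CH2CH3 → C:3 H:7
  + CF3 → C:1 F:3
Element totals:
  C: 8
  H: 10
  F: 3
  N: 1
  O: 3
  S: 1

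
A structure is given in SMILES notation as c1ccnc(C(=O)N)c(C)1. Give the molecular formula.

C7H8N2O

Atom tally by fragment:
  pyridine ring core → C:5 H:5 N:1
  (− 2 ring H displaced by substituents)
  + CONH2 → C:1 H:2 O:1 N:1
  + CH3 → C:1 H:3
Element totals:
  C: 7
  H: 8
  N: 2
  O: 1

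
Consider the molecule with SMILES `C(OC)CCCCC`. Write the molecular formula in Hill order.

C7H16O

Atom tally by fragment:
  CH3OCH2 → C:2 H:5 O:1
  CH2 → C:1 H:2
  CH2 → C:1 H:2
  CH2 → C:1 H:2
  CH2 → C:1 H:2
  CH3 → C:1 H:3
Element totals:
  C: 7
  H: 16
  O: 1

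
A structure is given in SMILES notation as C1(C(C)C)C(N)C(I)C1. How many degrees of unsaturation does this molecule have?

Atom tally by fragment:
  cyclobutane ring core → C:4 H:8
  (− 3 ring H displaced by substituents)
  + CH(CH3)2 → C:3 H:7
  + NH2 → N:1 H:2
  + I → I:1
Element totals:
  C: 7
  H: 14
  I: 1
  N: 1
Molecular formula: C7H14IN.
DoU = (2C + 2 + N − H − X) / 2 = (2·7 + 2 + 1 − 14 − 1) / 2 = 1.

1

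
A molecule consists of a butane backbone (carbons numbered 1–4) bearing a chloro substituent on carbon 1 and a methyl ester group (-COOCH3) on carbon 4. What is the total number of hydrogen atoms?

Atom tally by fragment:
  ClCH2 → C:1 H:2 Cl:1
  CH2 → C:1 H:2
  CH2 → C:1 H:2
  CH2COOCH3 → C:3 H:5 O:2
Element totals:
  C: 6
  H: 11
  Cl: 1
  O: 2

11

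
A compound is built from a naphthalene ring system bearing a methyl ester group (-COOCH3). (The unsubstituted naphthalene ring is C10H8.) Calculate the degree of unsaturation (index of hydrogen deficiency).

8

Atom tally by fragment:
  naphthalene ring system core → C:10 H:8
  (− 1 ring H displaced by substituents)
  + COOCH3 → C:2 H:3 O:2
Element totals:
  C: 12
  H: 10
  O: 2
Molecular formula: C12H10O2.
DoU = (2C + 2 + N − H − X) / 2 = (2·12 + 2 + 0 − 10 − 0) / 2 = 8.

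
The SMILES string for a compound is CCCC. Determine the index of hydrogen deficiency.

0

Atom tally by fragment:
  CH3 → C:1 H:3
  CH2 → C:1 H:2
  CH2 → C:1 H:2
  CH3 → C:1 H:3
Element totals:
  C: 4
  H: 10
Molecular formula: C4H10.
DoU = (2C + 2 + N − H − X) / 2 = (2·4 + 2 + 0 − 10 − 0) / 2 = 0.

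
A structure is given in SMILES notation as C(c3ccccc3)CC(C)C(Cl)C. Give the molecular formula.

Atom tally by fragment:
  C6H5CH2 → C:7 H:7
  CH2 → C:1 H:2
  CH(CH3) → C:2 H:4
  CH(Cl) → C:1 H:1 Cl:1
  CH3 → C:1 H:3
Element totals:
  C: 12
  H: 17
  Cl: 1

C12H17Cl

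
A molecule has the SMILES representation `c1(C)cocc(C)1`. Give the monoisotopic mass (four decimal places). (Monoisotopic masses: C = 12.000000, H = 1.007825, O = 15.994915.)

96.0575

Atom tally by fragment:
  furan ring core → C:4 H:4 O:1
  (− 2 ring H displaced by substituents)
  + CH3 → C:1 H:3
  + CH3 → C:1 H:3
Element totals:
  C: 6
  H: 8
  O: 1
Molecular formula: C6H8O.
  M = 6(12.0) + 8(1.007825) + 15.994915
    = 72.000000 + 8.062600 + 15.994915 = 96.057515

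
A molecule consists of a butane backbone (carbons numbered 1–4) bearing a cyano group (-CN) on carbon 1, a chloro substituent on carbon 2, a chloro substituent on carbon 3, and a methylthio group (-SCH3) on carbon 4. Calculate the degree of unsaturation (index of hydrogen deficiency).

Atom tally by fragment:
  NCCH2 → C:2 H:2 N:1
  CH(Cl) → C:1 H:1 Cl:1
  CH(Cl) → C:1 H:1 Cl:1
  CH2SCH3 → C:2 H:5 S:1
Element totals:
  C: 6
  H: 9
  Cl: 2
  N: 1
  S: 1
Molecular formula: C6H9Cl2NS.
DoU = (2C + 2 + N − H − X) / 2 = (2·6 + 2 + 1 − 9 − 2) / 2 = 2.

2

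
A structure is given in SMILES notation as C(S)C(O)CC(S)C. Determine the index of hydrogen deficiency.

0

Atom tally by fragment:
  HSCH2 → C:1 H:3 S:1
  CH(OH) → C:1 H:2 O:1
  CH2 → C:1 H:2
  CH(SH) → C:1 H:2 S:1
  CH3 → C:1 H:3
Element totals:
  C: 5
  H: 12
  O: 1
  S: 2
Molecular formula: C5H12OS2.
DoU = (2C + 2 + N − H − X) / 2 = (2·5 + 2 + 0 − 12 − 0) / 2 = 0.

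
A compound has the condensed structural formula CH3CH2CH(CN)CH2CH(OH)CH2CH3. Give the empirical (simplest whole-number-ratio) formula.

C8H15NO

Atom tally by fragment:
  CH3 → C:1 H:3
  CH2 → C:1 H:2
  CH(CN) → C:2 H:1 N:1
  CH2 → C:1 H:2
  CH(OH) → C:1 H:2 O:1
  CH2 → C:1 H:2
  CH3 → C:1 H:3
Element totals:
  C: 8
  H: 15
  N: 1
  O: 1
Molecular formula: C8H15NO.
gcd of subscripts (8, 15, 1, 1) = 1, so the empirical formula equals the molecular formula.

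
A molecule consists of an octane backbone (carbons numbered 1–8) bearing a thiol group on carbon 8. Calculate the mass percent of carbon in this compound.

Atom tally by fragment:
  CH3 → C:1 H:3
  CH2 → C:1 H:2
  CH2 → C:1 H:2
  CH2 → C:1 H:2
  CH2 → C:1 H:2
  CH2 → C:1 H:2
  CH2 → C:1 H:2
  CH2SH → C:1 H:3 S:1
Element totals:
  C: 8
  H: 18
  S: 1
Molecular formula: C8H18S.
Molar mass = 146.292 g/mol.
Mass from C: 8 × 12.011 = 96.088 g/mol.
%C = 96.088 / 146.292 × 100 = 65.68%.

65.68%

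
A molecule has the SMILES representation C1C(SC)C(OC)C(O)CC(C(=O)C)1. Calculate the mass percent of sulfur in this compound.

14.69%

Atom tally by fragment:
  cyclohexane ring core → C:6 H:12
  (− 4 ring H displaced by substituents)
  + SCH3 → C:1 H:3 S:1
  + OCH3 → C:1 H:3 O:1
  + OH → O:1 H:1
  + COCH3 → C:2 H:3 O:1
Element totals:
  C: 10
  H: 18
  O: 3
  S: 1
Molecular formula: C10H18O3S.
Molar mass = 218.311 g/mol.
Mass from S: 1 × 32.06 = 32.060 g/mol.
%S = 32.060 / 218.311 × 100 = 14.69%.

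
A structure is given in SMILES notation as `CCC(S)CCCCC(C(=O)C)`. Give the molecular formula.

C10H20OS

Atom tally by fragment:
  CH3 → C:1 H:3
  CH2 → C:1 H:2
  CH(SH) → C:1 H:2 S:1
  CH2 → C:1 H:2
  CH2 → C:1 H:2
  CH2 → C:1 H:2
  CH2 → C:1 H:2
  CH2COCH3 → C:3 H:5 O:1
Element totals:
  C: 10
  H: 20
  O: 1
  S: 1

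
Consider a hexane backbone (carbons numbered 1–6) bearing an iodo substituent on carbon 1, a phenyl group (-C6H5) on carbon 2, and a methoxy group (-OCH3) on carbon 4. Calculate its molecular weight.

318.20 g/mol

Atom tally by fragment:
  ICH2 → C:1 H:2 I:1
  CH(C6H5) → C:7 H:6
  CH2 → C:1 H:2
  CH(OCH3) → C:2 H:4 O:1
  CH2 → C:1 H:2
  CH3 → C:1 H:3
Element totals:
  C: 13
  H: 19
  I: 1
  O: 1
Molecular formula: C13H19IO.
  M = 13(12.011) + 19(1.008) + 126.904 + 15.999
    = 156.143 + 19.152 + 126.904 + 15.999 = 318.198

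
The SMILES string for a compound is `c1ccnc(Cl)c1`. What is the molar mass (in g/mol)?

113.54 g/mol

Atom tally by fragment:
  pyridine ring core → C:5 H:5 N:1
  (− 1 ring H displaced by substituents)
  + Cl → Cl:1
Element totals:
  C: 5
  H: 4
  Cl: 1
  N: 1
Molecular formula: C5H4ClN.
  M = 5(12.011) + 4(1.008) + 35.45 + 14.007
    = 60.055 + 4.032 + 35.450 + 14.007 = 113.544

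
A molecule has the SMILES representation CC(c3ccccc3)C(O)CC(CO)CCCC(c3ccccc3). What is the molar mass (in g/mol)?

Atom tally by fragment:
  CH3 → C:1 H:3
  CH(C6H5) → C:7 H:6
  CH(OH) → C:1 H:2 O:1
  CH2 → C:1 H:2
  CH(CH2OH) → C:2 H:4 O:1
  CH2 → C:1 H:2
  CH2 → C:1 H:2
  CH2 → C:1 H:2
  CH2C6H5 → C:7 H:7
Element totals:
  C: 22
  H: 30
  O: 2
Molecular formula: C22H30O2.
  M = 22(12.011) + 30(1.008) + 2(15.999)
    = 264.242 + 30.240 + 31.998 = 326.480

326.48 g/mol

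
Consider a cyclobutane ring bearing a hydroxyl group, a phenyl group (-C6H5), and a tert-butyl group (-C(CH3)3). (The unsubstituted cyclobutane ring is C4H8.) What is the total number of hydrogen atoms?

Atom tally by fragment:
  cyclobutane ring core → C:4 H:8
  (− 3 ring H displaced by substituents)
  + OH → O:1 H:1
  + C6H5 → C:6 H:5
  + C(CH3)3 → C:4 H:9
Element totals:
  C: 14
  H: 20
  O: 1

20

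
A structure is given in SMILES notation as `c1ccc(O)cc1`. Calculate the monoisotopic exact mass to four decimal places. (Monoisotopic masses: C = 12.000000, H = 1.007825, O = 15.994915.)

94.0419

Atom tally by fragment:
  benzene ring core → C:6 H:6
  (− 1 ring H displaced by substituents)
  + OH → O:1 H:1
Element totals:
  C: 6
  H: 6
  O: 1
Molecular formula: C6H6O.
  M = 6(12.0) + 6(1.007825) + 15.994915
    = 72.000000 + 6.046950 + 15.994915 = 94.041865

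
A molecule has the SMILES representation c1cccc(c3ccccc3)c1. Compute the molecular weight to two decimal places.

154.21 g/mol

Atom tally by fragment:
  benzene ring core → C:6 H:6
  (− 1 ring H displaced by substituents)
  + C6H5 → C:6 H:5
Element totals:
  C: 12
  H: 10
Molecular formula: C12H10.
  M = 12(12.011) + 10(1.008)
    = 144.132 + 10.080 = 154.212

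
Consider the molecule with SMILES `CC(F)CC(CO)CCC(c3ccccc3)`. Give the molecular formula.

C14H21FO

Atom tally by fragment:
  CH3 → C:1 H:3
  CH(F) → C:1 H:1 F:1
  CH2 → C:1 H:2
  CH(CH2OH) → C:2 H:4 O:1
  CH2 → C:1 H:2
  CH2 → C:1 H:2
  CH2C6H5 → C:7 H:7
Element totals:
  C: 14
  H: 21
  F: 1
  O: 1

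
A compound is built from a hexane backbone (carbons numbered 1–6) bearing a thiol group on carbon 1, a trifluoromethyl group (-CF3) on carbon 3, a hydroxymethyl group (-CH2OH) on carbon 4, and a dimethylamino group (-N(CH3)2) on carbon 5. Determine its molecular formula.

C10H20F3NOS

Atom tally by fragment:
  HSCH2 → C:1 H:3 S:1
  CH2 → C:1 H:2
  CH(CF3) → C:2 H:1 F:3
  CH(CH2OH) → C:2 H:4 O:1
  CH(N(CH3)2) → C:3 H:7 N:1
  CH3 → C:1 H:3
Element totals:
  C: 10
  H: 20
  F: 3
  N: 1
  O: 1
  S: 1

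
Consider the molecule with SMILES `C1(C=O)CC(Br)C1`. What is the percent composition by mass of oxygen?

Atom tally by fragment:
  cyclobutane ring core → C:4 H:8
  (− 2 ring H displaced by substituents)
  + CHO → C:1 H:1 O:1
  + Br → Br:1
Element totals:
  C: 5
  H: 7
  Br: 1
  O: 1
Molecular formula: C5H7BrO.
Molar mass = 163.014 g/mol.
Mass from O: 1 × 15.999 = 15.999 g/mol.
%O = 15.999 / 163.014 × 100 = 9.81%.

9.81%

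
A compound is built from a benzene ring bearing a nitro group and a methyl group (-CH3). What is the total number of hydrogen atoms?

Atom tally by fragment:
  benzene ring core → C:6 H:6
  (− 2 ring H displaced by substituents)
  + NO2 → N:1 O:2
  + CH3 → C:1 H:3
Element totals:
  C: 7
  H: 7
  N: 1
  O: 2

7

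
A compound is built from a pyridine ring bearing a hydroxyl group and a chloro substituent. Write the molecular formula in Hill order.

Atom tally by fragment:
  pyridine ring core → C:5 H:5 N:1
  (− 2 ring H displaced by substituents)
  + OH → O:1 H:1
  + Cl → Cl:1
Element totals:
  C: 5
  H: 4
  Cl: 1
  N: 1
  O: 1

C5H4ClNO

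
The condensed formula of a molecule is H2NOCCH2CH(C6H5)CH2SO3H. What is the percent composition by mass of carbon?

49.37%

Element totals:
  C: 10
  H: 13
  N: 1
  O: 4
  S: 1
Molecular formula: C10H13NO4S.
Molar mass = 243.277 g/mol.
Mass from C: 10 × 12.011 = 120.110 g/mol.
%C = 120.110 / 243.277 × 100 = 49.37%.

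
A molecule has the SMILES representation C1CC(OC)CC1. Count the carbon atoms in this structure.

Atom tally by fragment:
  cyclopentane ring core → C:5 H:10
  (− 1 ring H displaced by substituents)
  + OCH3 → C:1 H:3 O:1
Element totals:
  C: 6
  H: 12
  O: 1

6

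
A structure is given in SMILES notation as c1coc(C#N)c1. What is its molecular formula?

C5H3NO

Atom tally by fragment:
  furan ring core → C:4 H:4 O:1
  (− 1 ring H displaced by substituents)
  + CN → C:1 N:1
Element totals:
  C: 5
  H: 3
  N: 1
  O: 1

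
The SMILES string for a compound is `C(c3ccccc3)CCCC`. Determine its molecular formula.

C11H16

Atom tally by fragment:
  C6H5CH2 → C:7 H:7
  CH2 → C:1 H:2
  CH2 → C:1 H:2
  CH2 → C:1 H:2
  CH3 → C:1 H:3
Element totals:
  C: 11
  H: 16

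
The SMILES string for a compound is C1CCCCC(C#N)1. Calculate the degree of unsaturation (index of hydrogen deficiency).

Atom tally by fragment:
  cyclohexane ring core → C:6 H:12
  (− 1 ring H displaced by substituents)
  + CN → C:1 N:1
Element totals:
  C: 7
  H: 11
  N: 1
Molecular formula: C7H11N.
DoU = (2C + 2 + N − H − X) / 2 = (2·7 + 2 + 1 − 11 − 0) / 2 = 3.

3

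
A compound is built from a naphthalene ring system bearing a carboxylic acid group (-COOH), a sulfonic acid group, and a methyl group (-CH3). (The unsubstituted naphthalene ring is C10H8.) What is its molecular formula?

C12H10O5S

Atom tally by fragment:
  naphthalene ring system core → C:10 H:8
  (− 3 ring H displaced by substituents)
  + COOH → C:1 H:1 O:2
  + SO3H → S:1 O:3 H:1
  + CH3 → C:1 H:3
Element totals:
  C: 12
  H: 10
  O: 5
  S: 1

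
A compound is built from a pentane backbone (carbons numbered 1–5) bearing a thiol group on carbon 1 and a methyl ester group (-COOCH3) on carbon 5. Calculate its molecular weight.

162.25 g/mol

Atom tally by fragment:
  HSCH2 → C:1 H:3 S:1
  CH2 → C:1 H:2
  CH2 → C:1 H:2
  CH2 → C:1 H:2
  CH2COOCH3 → C:3 H:5 O:2
Element totals:
  C: 7
  H: 14
  O: 2
  S: 1
Molecular formula: C7H14O2S.
  M = 7(12.011) + 14(1.008) + 2(15.999) + 32.06
    = 84.077 + 14.112 + 31.998 + 32.060 = 162.247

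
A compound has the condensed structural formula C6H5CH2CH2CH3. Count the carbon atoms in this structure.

9

Atom tally by fragment:
  benzene ring core → C:6 H:6
  (− 1 ring H displaced by substituents)
  + CH2CH2CH3 → C:3 H:7
Element totals:
  C: 9
  H: 12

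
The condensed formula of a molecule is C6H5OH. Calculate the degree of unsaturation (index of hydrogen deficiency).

Element totals:
  C: 6
  H: 6
  O: 1
Molecular formula: C6H6O.
DoU = (2C + 2 + N − H − X) / 2 = (2·6 + 2 + 0 − 6 − 0) / 2 = 4.

4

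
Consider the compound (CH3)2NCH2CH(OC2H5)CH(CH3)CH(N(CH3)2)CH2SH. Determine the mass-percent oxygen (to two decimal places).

Element totals:
  C: 12
  H: 28
  N: 2
  O: 1
  S: 1
Molecular formula: C12H28N2OS.
Molar mass = 248.429 g/mol.
Mass from O: 1 × 15.999 = 15.999 g/mol.
%O = 15.999 / 248.429 × 100 = 6.44%.

6.44%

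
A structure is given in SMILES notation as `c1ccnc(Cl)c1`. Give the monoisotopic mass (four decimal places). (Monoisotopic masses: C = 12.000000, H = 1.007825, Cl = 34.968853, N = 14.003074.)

Atom tally by fragment:
  pyridine ring core → C:5 H:5 N:1
  (− 1 ring H displaced by substituents)
  + Cl → Cl:1
Element totals:
  C: 5
  H: 4
  Cl: 1
  N: 1
Molecular formula: C5H4ClN.
  M = 5(12.0) + 4(1.007825) + 34.968853 + 14.003074
    = 60.000000 + 4.031300 + 34.968853 + 14.003074 = 113.003227

113.0032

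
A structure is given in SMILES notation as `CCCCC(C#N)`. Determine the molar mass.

97.16 g/mol

Atom tally by fragment:
  CH3 → C:1 H:3
  CH2 → C:1 H:2
  CH2 → C:1 H:2
  CH2 → C:1 H:2
  CH2CN → C:2 H:2 N:1
Element totals:
  C: 6
  H: 11
  N: 1
Molecular formula: C6H11N.
  M = 6(12.011) + 11(1.008) + 14.007
    = 72.066 + 11.088 + 14.007 = 97.161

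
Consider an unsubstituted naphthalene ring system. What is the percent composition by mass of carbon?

Atom tally by fragment:
  naphthalene ring system core → C:10 H:8
Element totals:
  C: 10
  H: 8
Molecular formula: C10H8.
Molar mass = 128.174 g/mol.
Mass from C: 10 × 12.011 = 120.110 g/mol.
%C = 120.110 / 128.174 × 100 = 93.71%.

93.71%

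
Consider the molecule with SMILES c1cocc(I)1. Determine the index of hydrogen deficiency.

Atom tally by fragment:
  furan ring core → C:4 H:4 O:1
  (− 1 ring H displaced by substituents)
  + I → I:1
Element totals:
  C: 4
  H: 3
  I: 1
  O: 1
Molecular formula: C4H3IO.
DoU = (2C + 2 + N − H − X) / 2 = (2·4 + 2 + 0 − 3 − 1) / 2 = 3.

3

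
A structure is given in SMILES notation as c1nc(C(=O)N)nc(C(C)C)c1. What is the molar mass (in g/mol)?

165.20 g/mol

Atom tally by fragment:
  pyrimidine ring core → C:4 H:4 N:2
  (− 2 ring H displaced by substituents)
  + CONH2 → C:1 H:2 O:1 N:1
  + CH(CH3)2 → C:3 H:7
Element totals:
  C: 8
  H: 11
  N: 3
  O: 1
Molecular formula: C8H11N3O.
  M = 8(12.011) + 11(1.008) + 3(14.007) + 15.999
    = 96.088 + 11.088 + 42.021 + 15.999 = 165.196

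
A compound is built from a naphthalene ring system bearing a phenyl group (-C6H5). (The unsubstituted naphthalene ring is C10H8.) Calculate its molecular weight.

Atom tally by fragment:
  naphthalene ring system core → C:10 H:8
  (− 1 ring H displaced by substituents)
  + C6H5 → C:6 H:5
Element totals:
  C: 16
  H: 12
Molecular formula: C16H12.
  M = 16(12.011) + 12(1.008)
    = 192.176 + 12.096 = 204.272

204.27 g/mol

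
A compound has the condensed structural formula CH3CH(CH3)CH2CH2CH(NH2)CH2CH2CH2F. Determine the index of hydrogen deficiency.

0

Element totals:
  C: 9
  H: 20
  F: 1
  N: 1
Molecular formula: C9H20FN.
DoU = (2C + 2 + N − H − X) / 2 = (2·9 + 2 + 1 − 20 − 1) / 2 = 0.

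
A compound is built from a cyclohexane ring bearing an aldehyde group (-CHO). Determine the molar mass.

Atom tally by fragment:
  cyclohexane ring core → C:6 H:12
  (− 1 ring H displaced by substituents)
  + CHO → C:1 H:1 O:1
Element totals:
  C: 7
  H: 12
  O: 1
Molecular formula: C7H12O.
  M = 7(12.011) + 12(1.008) + 15.999
    = 84.077 + 12.096 + 15.999 = 112.172

112.17 g/mol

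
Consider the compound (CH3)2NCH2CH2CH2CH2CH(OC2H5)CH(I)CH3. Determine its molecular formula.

C11H24INO

Atom tally by fragment:
  (CH3)2NCH2 → C:3 H:8 N:1
  CH2 → C:1 H:2
  CH2 → C:1 H:2
  CH2 → C:1 H:2
  CH(OC2H5) → C:3 H:6 O:1
  CH(I) → C:1 H:1 I:1
  CH3 → C:1 H:3
Element totals:
  C: 11
  H: 24
  I: 1
  N: 1
  O: 1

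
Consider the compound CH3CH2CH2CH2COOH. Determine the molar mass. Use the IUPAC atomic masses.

102.13 g/mol

Atom tally by fragment:
  CH3 → C:1 H:3
  CH2 → C:1 H:2
  CH2 → C:1 H:2
  CH2COOH → C:2 H:3 O:2
Element totals:
  C: 5
  H: 10
  O: 2
Molecular formula: C5H10O2.
  M = 5(12.011) + 10(1.008) + 2(15.999)
    = 60.055 + 10.080 + 31.998 = 102.133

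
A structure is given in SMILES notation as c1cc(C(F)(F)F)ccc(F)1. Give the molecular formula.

C7H4F4

Atom tally by fragment:
  benzene ring core → C:6 H:6
  (− 2 ring H displaced by substituents)
  + CF3 → C:1 F:3
  + F → F:1
Element totals:
  C: 7
  H: 4
  F: 4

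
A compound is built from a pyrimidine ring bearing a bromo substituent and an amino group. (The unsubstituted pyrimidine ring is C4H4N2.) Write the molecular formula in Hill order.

C4H4BrN3

Atom tally by fragment:
  pyrimidine ring core → C:4 H:4 N:2
  (− 2 ring H displaced by substituents)
  + Br → Br:1
  + NH2 → N:1 H:2
Element totals:
  C: 4
  H: 4
  Br: 1
  N: 3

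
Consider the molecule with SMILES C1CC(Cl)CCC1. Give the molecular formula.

Atom tally by fragment:
  cyclohexane ring core → C:6 H:12
  (− 1 ring H displaced by substituents)
  + Cl → Cl:1
Element totals:
  C: 6
  H: 11
  Cl: 1

C6H11Cl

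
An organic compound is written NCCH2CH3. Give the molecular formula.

C3H5N

Atom tally by fragment:
  NCCH2 → C:2 H:2 N:1
  CH3 → C:1 H:3
Element totals:
  C: 3
  H: 5
  N: 1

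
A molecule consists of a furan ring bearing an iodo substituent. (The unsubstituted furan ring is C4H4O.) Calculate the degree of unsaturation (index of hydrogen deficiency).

Atom tally by fragment:
  furan ring core → C:4 H:4 O:1
  (− 1 ring H displaced by substituents)
  + I → I:1
Element totals:
  C: 4
  H: 3
  I: 1
  O: 1
Molecular formula: C4H3IO.
DoU = (2C + 2 + N − H − X) / 2 = (2·4 + 2 + 0 − 3 − 1) / 2 = 3.

3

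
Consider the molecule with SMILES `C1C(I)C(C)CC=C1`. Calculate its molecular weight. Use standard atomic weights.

Atom tally by fragment:
  cyclohexene ring core → C:6 H:10
  (− 2 ring H displaced by substituents)
  + I → I:1
  + CH3 → C:1 H:3
Element totals:
  C: 7
  H: 11
  I: 1
Molecular formula: C7H11I.
  M = 7(12.011) + 11(1.008) + 126.904
    = 84.077 + 11.088 + 126.904 = 222.069

222.07 g/mol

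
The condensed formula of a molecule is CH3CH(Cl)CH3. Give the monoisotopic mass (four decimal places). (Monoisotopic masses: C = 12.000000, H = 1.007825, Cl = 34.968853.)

78.0236

Atom tally by fragment:
  CH3 → C:1 H:3
  CH(Cl) → C:1 H:1 Cl:1
  CH3 → C:1 H:3
Element totals:
  C: 3
  H: 7
  Cl: 1
Molecular formula: C3H7Cl.
  M = 3(12.0) + 7(1.007825) + 34.968853
    = 36.000000 + 7.054775 + 34.968853 = 78.023628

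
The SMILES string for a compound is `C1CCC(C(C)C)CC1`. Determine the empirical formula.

CH2

Atom tally by fragment:
  cyclohexane ring core → C:6 H:12
  (− 1 ring H displaced by substituents)
  + CH(CH3)2 → C:3 H:7
Element totals:
  C: 9
  H: 18
Molecular formula: C9H18.
gcd of subscripts = 9; dividing each by 9:
  C: 9/9 = 1
  H: 18/9 = 2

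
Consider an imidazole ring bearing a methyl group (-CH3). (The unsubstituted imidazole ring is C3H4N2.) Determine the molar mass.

Atom tally by fragment:
  imidazole ring core → C:3 H:4 N:2
  (− 1 ring H displaced by substituents)
  + CH3 → C:1 H:3
Element totals:
  C: 4
  H: 6
  N: 2
Molecular formula: C4H6N2.
  M = 4(12.011) + 6(1.008) + 2(14.007)
    = 48.044 + 6.048 + 28.014 = 82.106

82.11 g/mol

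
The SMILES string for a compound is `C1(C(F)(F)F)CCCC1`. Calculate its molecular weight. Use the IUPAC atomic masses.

Atom tally by fragment:
  cyclopentane ring core → C:5 H:10
  (− 1 ring H displaced by substituents)
  + CF3 → C:1 F:3
Element totals:
  C: 6
  H: 9
  F: 3
Molecular formula: C6H9F3.
  M = 6(12.011) + 9(1.008) + 3(18.998)
    = 72.066 + 9.072 + 56.994 = 138.132

138.13 g/mol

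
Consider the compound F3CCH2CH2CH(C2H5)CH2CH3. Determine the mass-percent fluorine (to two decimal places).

33.88%

Element totals:
  C: 8
  H: 15
  F: 3
Molecular formula: C8H15F3.
Molar mass = 168.202 g/mol.
Mass from F: 3 × 18.998 = 56.994 g/mol.
%F = 56.994 / 168.202 × 100 = 33.88%.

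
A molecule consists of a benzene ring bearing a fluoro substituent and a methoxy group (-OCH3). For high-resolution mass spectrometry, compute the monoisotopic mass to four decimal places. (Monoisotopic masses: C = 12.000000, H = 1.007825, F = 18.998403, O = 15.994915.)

126.0481

Atom tally by fragment:
  benzene ring core → C:6 H:6
  (− 2 ring H displaced by substituents)
  + F → F:1
  + OCH3 → C:1 H:3 O:1
Element totals:
  C: 7
  H: 7
  F: 1
  O: 1
Molecular formula: C7H7FO.
  M = 7(12.0) + 7(1.007825) + 18.998403 + 15.994915
    = 84.000000 + 7.054775 + 18.998403 + 15.994915 = 126.048093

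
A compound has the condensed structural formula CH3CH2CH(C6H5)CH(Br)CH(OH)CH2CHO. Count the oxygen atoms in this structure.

2

Element totals:
  C: 13
  H: 17
  Br: 1
  O: 2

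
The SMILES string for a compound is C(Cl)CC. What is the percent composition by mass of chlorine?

Atom tally by fragment:
  ClCH2 → C:1 H:2 Cl:1
  CH2 → C:1 H:2
  CH3 → C:1 H:3
Element totals:
  C: 3
  H: 7
  Cl: 1
Molecular formula: C3H7Cl.
Molar mass = 78.539 g/mol.
Mass from Cl: 1 × 35.45 = 35.450 g/mol.
%Cl = 35.450 / 78.539 × 100 = 45.14%.

45.14%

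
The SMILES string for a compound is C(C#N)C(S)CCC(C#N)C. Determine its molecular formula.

C8H12N2S

Atom tally by fragment:
  NCCH2 → C:2 H:2 N:1
  CH(SH) → C:1 H:2 S:1
  CH2 → C:1 H:2
  CH2 → C:1 H:2
  CH(CN) → C:2 H:1 N:1
  CH3 → C:1 H:3
Element totals:
  C: 8
  H: 12
  N: 2
  S: 1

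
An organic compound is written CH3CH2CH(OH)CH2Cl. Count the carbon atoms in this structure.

4

Element totals:
  C: 4
  H: 9
  Cl: 1
  O: 1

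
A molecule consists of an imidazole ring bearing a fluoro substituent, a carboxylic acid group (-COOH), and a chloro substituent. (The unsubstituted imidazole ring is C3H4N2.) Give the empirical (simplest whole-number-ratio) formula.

C4H2ClFN2O2

Atom tally by fragment:
  imidazole ring core → C:3 H:4 N:2
  (− 3 ring H displaced by substituents)
  + F → F:1
  + COOH → C:1 H:1 O:2
  + Cl → Cl:1
Element totals:
  C: 4
  H: 2
  Cl: 1
  F: 1
  N: 2
  O: 2
Molecular formula: C4H2ClFN2O2.
gcd of subscripts (4, 1, 1, 2, 2, 2) = 1, so the empirical formula equals the molecular formula.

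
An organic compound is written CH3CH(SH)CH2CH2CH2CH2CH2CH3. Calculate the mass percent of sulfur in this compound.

21.92%

Element totals:
  C: 8
  H: 18
  S: 1
Molecular formula: C8H18S.
Molar mass = 146.292 g/mol.
Mass from S: 1 × 32.06 = 32.060 g/mol.
%S = 32.060 / 146.292 × 100 = 21.92%.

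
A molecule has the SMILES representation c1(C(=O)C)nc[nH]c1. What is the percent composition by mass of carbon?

Atom tally by fragment:
  imidazole ring core → C:3 H:4 N:2
  (− 1 ring H displaced by substituents)
  + COCH3 → C:2 H:3 O:1
Element totals:
  C: 5
  H: 6
  N: 2
  O: 1
Molecular formula: C5H6N2O.
Molar mass = 110.116 g/mol.
Mass from C: 5 × 12.011 = 60.055 g/mol.
%C = 60.055 / 110.116 × 100 = 54.54%.

54.54%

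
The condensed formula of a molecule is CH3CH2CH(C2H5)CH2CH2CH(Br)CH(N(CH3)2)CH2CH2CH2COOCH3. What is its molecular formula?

C16H32BrNO2

Atom tally by fragment:
  CH3 → C:1 H:3
  CH2 → C:1 H:2
  CH(C2H5) → C:3 H:6
  CH2 → C:1 H:2
  CH2 → C:1 H:2
  CH(Br) → C:1 H:1 Br:1
  CH(N(CH3)2) → C:3 H:7 N:1
  CH2 → C:1 H:2
  CH2 → C:1 H:2
  CH2COOCH3 → C:3 H:5 O:2
Element totals:
  C: 16
  H: 32
  Br: 1
  N: 1
  O: 2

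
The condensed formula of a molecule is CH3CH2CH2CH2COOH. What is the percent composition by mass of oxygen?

31.33%

Atom tally by fragment:
  CH3 → C:1 H:3
  CH2 → C:1 H:2
  CH2 → C:1 H:2
  CH2COOH → C:2 H:3 O:2
Element totals:
  C: 5
  H: 10
  O: 2
Molecular formula: C5H10O2.
Molar mass = 102.133 g/mol.
Mass from O: 2 × 15.999 = 31.998 g/mol.
%O = 31.998 / 102.133 × 100 = 31.33%.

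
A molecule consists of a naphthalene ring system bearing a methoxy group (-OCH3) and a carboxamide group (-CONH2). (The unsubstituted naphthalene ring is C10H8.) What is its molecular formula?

C12H11NO2

Atom tally by fragment:
  naphthalene ring system core → C:10 H:8
  (− 2 ring H displaced by substituents)
  + OCH3 → C:1 H:3 O:1
  + CONH2 → C:1 H:2 O:1 N:1
Element totals:
  C: 12
  H: 11
  N: 1
  O: 2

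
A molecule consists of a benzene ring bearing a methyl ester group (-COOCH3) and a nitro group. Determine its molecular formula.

Atom tally by fragment:
  benzene ring core → C:6 H:6
  (− 2 ring H displaced by substituents)
  + COOCH3 → C:2 H:3 O:2
  + NO2 → N:1 O:2
Element totals:
  C: 8
  H: 7
  N: 1
  O: 4

C8H7NO4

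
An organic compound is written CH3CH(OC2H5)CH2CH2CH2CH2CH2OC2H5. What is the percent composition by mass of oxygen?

Element totals:
  C: 11
  H: 24
  O: 2
Molecular formula: C11H24O2.
Molar mass = 188.311 g/mol.
Mass from O: 2 × 15.999 = 31.998 g/mol.
%O = 31.998 / 188.311 × 100 = 16.99%.

16.99%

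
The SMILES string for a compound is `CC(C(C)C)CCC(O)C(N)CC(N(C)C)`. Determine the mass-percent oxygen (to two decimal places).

Atom tally by fragment:
  CH3 → C:1 H:3
  CH(CH(CH3)2) → C:4 H:8
  CH2 → C:1 H:2
  CH2 → C:1 H:2
  CH(OH) → C:1 H:2 O:1
  CH(NH2) → C:1 H:3 N:1
  CH2 → C:1 H:2
  CH2N(CH3)2 → C:3 H:8 N:1
Element totals:
  C: 13
  H: 30
  N: 2
  O: 1
Molecular formula: C13H30N2O.
Molar mass = 230.396 g/mol.
Mass from O: 1 × 15.999 = 15.999 g/mol.
%O = 15.999 / 230.396 × 100 = 6.94%.

6.94%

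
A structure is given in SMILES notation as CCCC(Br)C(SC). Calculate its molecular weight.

197.13 g/mol

Atom tally by fragment:
  CH3 → C:1 H:3
  CH2 → C:1 H:2
  CH2 → C:1 H:2
  CH(Br) → C:1 H:1 Br:1
  CH2SCH3 → C:2 H:5 S:1
Element totals:
  C: 6
  H: 13
  Br: 1
  S: 1
Molecular formula: C6H13BrS.
  M = 6(12.011) + 13(1.008) + 79.904 + 32.06
    = 72.066 + 13.104 + 79.904 + 32.060 = 197.134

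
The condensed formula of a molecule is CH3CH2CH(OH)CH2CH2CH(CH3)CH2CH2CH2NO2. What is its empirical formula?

C10H21NO3

Atom tally by fragment:
  CH3 → C:1 H:3
  CH2 → C:1 H:2
  CH(OH) → C:1 H:2 O:1
  CH2 → C:1 H:2
  CH2 → C:1 H:2
  CH(CH3) → C:2 H:4
  CH2 → C:1 H:2
  CH2 → C:1 H:2
  CH2NO2 → C:1 H:2 N:1 O:2
Element totals:
  C: 10
  H: 21
  N: 1
  O: 3
Molecular formula: C10H21NO3.
gcd of subscripts (10, 21, 1, 3) = 1, so the empirical formula equals the molecular formula.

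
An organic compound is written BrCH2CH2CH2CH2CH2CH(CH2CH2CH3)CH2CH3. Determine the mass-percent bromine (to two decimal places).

33.97%

Atom tally by fragment:
  BrCH2 → C:1 H:2 Br:1
  CH2 → C:1 H:2
  CH2 → C:1 H:2
  CH2 → C:1 H:2
  CH2 → C:1 H:2
  CH(CH2CH2CH3) → C:4 H:8
  CH2 → C:1 H:2
  CH3 → C:1 H:3
Element totals:
  C: 11
  H: 23
  Br: 1
Molecular formula: C11H23Br.
Molar mass = 235.209 g/mol.
Mass from Br: 1 × 79.904 = 79.904 g/mol.
%Br = 79.904 / 235.209 × 100 = 33.97%.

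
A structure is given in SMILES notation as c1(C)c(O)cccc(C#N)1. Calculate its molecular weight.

Atom tally by fragment:
  benzene ring core → C:6 H:6
  (− 3 ring H displaced by substituents)
  + CH3 → C:1 H:3
  + OH → O:1 H:1
  + CN → C:1 N:1
Element totals:
  C: 8
  H: 7
  N: 1
  O: 1
Molecular formula: C8H7NO.
  M = 8(12.011) + 7(1.008) + 14.007 + 15.999
    = 96.088 + 7.056 + 14.007 + 15.999 = 133.150

133.15 g/mol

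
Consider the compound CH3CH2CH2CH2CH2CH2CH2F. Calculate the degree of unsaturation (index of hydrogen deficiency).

Atom tally by fragment:
  CH3 → C:1 H:3
  CH2 → C:1 H:2
  CH2 → C:1 H:2
  CH2 → C:1 H:2
  CH2 → C:1 H:2
  CH2 → C:1 H:2
  CH2F → C:1 H:2 F:1
Element totals:
  C: 7
  H: 15
  F: 1
Molecular formula: C7H15F.
DoU = (2C + 2 + N − H − X) / 2 = (2·7 + 2 + 0 − 15 − 1) / 2 = 0.

0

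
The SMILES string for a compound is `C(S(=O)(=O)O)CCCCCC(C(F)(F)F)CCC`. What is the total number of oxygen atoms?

Atom tally by fragment:
  HO3SCH2 → C:1 H:3 S:1 O:3
  CH2 → C:1 H:2
  CH2 → C:1 H:2
  CH2 → C:1 H:2
  CH2 → C:1 H:2
  CH2 → C:1 H:2
  CH(CF3) → C:2 H:1 F:3
  CH2 → C:1 H:2
  CH2 → C:1 H:2
  CH3 → C:1 H:3
Element totals:
  C: 11
  H: 21
  F: 3
  O: 3
  S: 1

3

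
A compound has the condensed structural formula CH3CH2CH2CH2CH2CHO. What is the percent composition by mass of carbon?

71.95%

Atom tally by fragment:
  CH3 → C:1 H:3
  CH2 → C:1 H:2
  CH2 → C:1 H:2
  CH2 → C:1 H:2
  CH2CHO → C:2 H:3 O:1
Element totals:
  C: 6
  H: 12
  O: 1
Molecular formula: C6H12O.
Molar mass = 100.161 g/mol.
Mass from C: 6 × 12.011 = 72.066 g/mol.
%C = 72.066 / 100.161 × 100 = 71.95%.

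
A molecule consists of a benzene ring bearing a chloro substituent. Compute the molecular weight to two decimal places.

Atom tally by fragment:
  benzene ring core → C:6 H:6
  (− 1 ring H displaced by substituents)
  + Cl → Cl:1
Element totals:
  C: 6
  H: 5
  Cl: 1
Molecular formula: C6H5Cl.
  M = 6(12.011) + 5(1.008) + 35.45
    = 72.066 + 5.040 + 35.450 = 112.556

112.56 g/mol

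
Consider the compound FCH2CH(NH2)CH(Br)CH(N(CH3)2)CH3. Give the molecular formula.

C7H16BrFN2

Element totals:
  C: 7
  H: 16
  Br: 1
  F: 1
  N: 2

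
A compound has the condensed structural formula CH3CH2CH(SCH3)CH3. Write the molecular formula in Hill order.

C5H12S

Element totals:
  C: 5
  H: 12
  S: 1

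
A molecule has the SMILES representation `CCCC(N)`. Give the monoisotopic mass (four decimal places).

73.0891

Atom tally by fragment:
  CH3 → C:1 H:3
  CH2 → C:1 H:2
  CH2 → C:1 H:2
  CH2NH2 → C:1 H:4 N:1
Element totals:
  C: 4
  H: 11
  N: 1
Molecular formula: C4H11N.
  M = 4(12.0) + 11(1.007825) + 14.003074
    = 48.000000 + 11.086075 + 14.003074 = 73.089149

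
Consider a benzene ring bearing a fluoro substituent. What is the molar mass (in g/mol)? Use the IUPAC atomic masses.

96.10 g/mol

Atom tally by fragment:
  benzene ring core → C:6 H:6
  (− 1 ring H displaced by substituents)
  + F → F:1
Element totals:
  C: 6
  H: 5
  F: 1
Molecular formula: C6H5F.
  M = 6(12.011) + 5(1.008) + 18.998
    = 72.066 + 5.040 + 18.998 = 96.104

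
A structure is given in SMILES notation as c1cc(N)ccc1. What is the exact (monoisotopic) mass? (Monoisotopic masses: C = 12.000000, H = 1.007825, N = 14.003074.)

Atom tally by fragment:
  benzene ring core → C:6 H:6
  (− 1 ring H displaced by substituents)
  + NH2 → N:1 H:2
Element totals:
  C: 6
  H: 7
  N: 1
Molecular formula: C6H7N.
  M = 6(12.0) + 7(1.007825) + 14.003074
    = 72.000000 + 7.054775 + 14.003074 = 93.057849

93.0578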